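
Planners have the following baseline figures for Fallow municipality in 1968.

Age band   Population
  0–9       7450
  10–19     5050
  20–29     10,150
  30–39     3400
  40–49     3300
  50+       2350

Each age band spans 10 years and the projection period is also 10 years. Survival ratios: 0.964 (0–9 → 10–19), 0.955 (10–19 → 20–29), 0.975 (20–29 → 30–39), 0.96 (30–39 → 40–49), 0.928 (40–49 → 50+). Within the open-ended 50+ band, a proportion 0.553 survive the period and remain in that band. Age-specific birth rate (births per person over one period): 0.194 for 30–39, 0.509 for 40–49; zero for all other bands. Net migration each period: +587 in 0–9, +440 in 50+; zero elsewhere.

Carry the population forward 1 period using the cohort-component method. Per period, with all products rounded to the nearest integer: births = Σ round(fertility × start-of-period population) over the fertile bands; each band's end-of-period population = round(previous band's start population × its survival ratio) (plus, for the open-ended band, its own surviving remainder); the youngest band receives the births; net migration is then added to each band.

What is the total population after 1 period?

32894

— Period 1 —
Births: 3400 × 0.194 = 660 ; 3300 × 0.509 = 1680 ⇒ total 2340
10–19: 7450 × 0.964 = 7182
20–29: 5050 × 0.955 = 4823
30–39: 10150 × 0.975 = 9896
40–49: 3400 × 0.96 = 3264
50+: 3300 × 0.928 + 2350 × 0.553 = 3062 + 1300 = 4362
Net migration: 0–9 + 587 → 2927; 50+ + 440 → 4802
Population now: 0–9=2927, 10–19=7182, 20–29=4823, 30–39=9896, 40–49=3264, 50+=4802
Total after period 1: 2927 + 7182 + 4823 + 9896 + 3264 + 4802 = 32894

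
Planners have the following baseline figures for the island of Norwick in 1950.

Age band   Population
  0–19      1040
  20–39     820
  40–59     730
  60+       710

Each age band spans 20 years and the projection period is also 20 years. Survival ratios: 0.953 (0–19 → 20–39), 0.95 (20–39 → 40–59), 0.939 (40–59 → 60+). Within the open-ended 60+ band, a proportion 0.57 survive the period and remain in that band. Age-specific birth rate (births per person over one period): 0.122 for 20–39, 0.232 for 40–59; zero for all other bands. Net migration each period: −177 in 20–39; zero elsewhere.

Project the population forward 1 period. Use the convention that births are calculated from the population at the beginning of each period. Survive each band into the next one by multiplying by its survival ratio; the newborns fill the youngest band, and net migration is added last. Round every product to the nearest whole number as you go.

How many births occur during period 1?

269

Let band 1 be 0–19 through band 4 = 60+.
— Period 1 —
Births: 820 * 0.122 = 100  |  730 * 0.232 = 169 — total 269
Band 2: 1040 * 0.953 = 991
Band 3: 820 * 0.95 = 779
Band 4: 730 * 0.939 + 710 * 0.57 = 685 + 405 = 1090
Net migration: Band 2 − 177 → 814
→ [269, 814, 779, 1090]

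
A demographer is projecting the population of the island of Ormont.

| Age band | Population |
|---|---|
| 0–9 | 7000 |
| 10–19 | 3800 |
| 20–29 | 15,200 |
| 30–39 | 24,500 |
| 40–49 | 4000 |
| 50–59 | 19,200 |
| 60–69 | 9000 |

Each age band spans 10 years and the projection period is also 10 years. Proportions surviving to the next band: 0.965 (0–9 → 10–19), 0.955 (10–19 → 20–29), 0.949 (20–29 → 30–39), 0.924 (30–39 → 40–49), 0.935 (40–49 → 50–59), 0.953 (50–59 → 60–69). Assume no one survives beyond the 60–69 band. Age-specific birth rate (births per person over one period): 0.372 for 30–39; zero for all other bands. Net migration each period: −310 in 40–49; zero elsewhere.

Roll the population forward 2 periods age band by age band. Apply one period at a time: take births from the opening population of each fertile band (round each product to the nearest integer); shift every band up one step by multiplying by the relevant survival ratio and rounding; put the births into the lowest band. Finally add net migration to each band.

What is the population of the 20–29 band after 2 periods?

Period 1:
Births: 24500 * 0.372 = 9114
10–19: 7000 * 0.965 = 6755
20–29: 3800 * 0.955 = 3629
30–39: 15200 * 0.949 = 14425
40–49: 24500 * 0.924 = 22638
50–59: 4000 * 0.935 = 3740
60–69: 19200 * 0.953 = 18298
Net migration: 40–49 − 310 → 22328
Population now: 0–9=9114, 10–19=6755, 20–29=3629, 30–39=14425, 40–49=22328, 50–59=3740, 60–69=18298
Period 2:
Births: 14425 * 0.372 = 5366
10–19: 9114 * 0.965 = 8795
20–29: 6755 * 0.955 = 6451
30–39: 3629 * 0.949 = 3444
40–49: 14425 * 0.924 = 13329
50–59: 22328 * 0.935 = 20877
60–69: 3740 * 0.953 = 3564
Net migration: 40–49 − 310 → 13019
Population now: 0–9=5366, 10–19=8795, 20–29=6451, 30–39=3444, 40–49=13019, 50–59=20877, 60–69=3564

6451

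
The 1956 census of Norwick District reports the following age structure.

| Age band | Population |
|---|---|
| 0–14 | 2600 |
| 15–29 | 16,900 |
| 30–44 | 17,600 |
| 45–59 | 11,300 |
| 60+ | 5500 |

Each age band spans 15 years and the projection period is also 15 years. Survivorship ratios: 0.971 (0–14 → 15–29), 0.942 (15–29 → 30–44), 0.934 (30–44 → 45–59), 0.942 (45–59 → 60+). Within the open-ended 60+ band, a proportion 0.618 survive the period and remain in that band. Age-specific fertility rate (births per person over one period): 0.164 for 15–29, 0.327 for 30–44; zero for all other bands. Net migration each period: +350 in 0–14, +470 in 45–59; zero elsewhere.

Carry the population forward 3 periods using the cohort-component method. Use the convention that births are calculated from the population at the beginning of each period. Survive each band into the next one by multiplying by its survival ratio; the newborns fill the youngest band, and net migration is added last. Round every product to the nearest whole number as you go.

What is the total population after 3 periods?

Period 1.
Births: 16900 * 0.164 = 2772, 17600 * 0.327 = 5755 → 8527
15–29: 2600 * 0.971 = 2525
30–44: 16900 * 0.942 = 15920
45–59: 17600 * 0.934 = 16438
60+: 11300 * 0.942 + 5500 * 0.618 = 10645 + 3399 = 14044
Net migration: 0–14 + 350 → 8877; 45–59 + 470 → 16908
End of period: [8877, 2525, 15920, 16908, 14044]
Period 2.
Births: 2525 * 0.164 = 414, 15920 * 0.327 = 5206 → 5620
15–29: 8877 * 0.971 = 8620
30–44: 2525 * 0.942 = 2379
45–59: 15920 * 0.934 = 14869
60+: 16908 * 0.942 + 14044 * 0.618 = 15927 + 8679 = 24606
Net migration: 0–14 + 350 → 5970; 45–59 + 470 → 15339
End of period: [5970, 8620, 2379, 15339, 24606]
Period 3.
Births: 8620 * 0.164 = 1414, 2379 * 0.327 = 778 → 2192
15–29: 5970 * 0.971 = 5797
30–44: 8620 * 0.942 = 8120
45–59: 2379 * 0.934 = 2222
60+: 15339 * 0.942 + 24606 * 0.618 = 14449 + 15207 = 29656
Net migration: 0–14 + 350 → 2542; 45–59 + 470 → 2692
End of period: [2542, 5797, 8120, 2692, 29656]
Total after period 3: 2542 + 5797 + 8120 + 2692 + 29656 = 48807

48807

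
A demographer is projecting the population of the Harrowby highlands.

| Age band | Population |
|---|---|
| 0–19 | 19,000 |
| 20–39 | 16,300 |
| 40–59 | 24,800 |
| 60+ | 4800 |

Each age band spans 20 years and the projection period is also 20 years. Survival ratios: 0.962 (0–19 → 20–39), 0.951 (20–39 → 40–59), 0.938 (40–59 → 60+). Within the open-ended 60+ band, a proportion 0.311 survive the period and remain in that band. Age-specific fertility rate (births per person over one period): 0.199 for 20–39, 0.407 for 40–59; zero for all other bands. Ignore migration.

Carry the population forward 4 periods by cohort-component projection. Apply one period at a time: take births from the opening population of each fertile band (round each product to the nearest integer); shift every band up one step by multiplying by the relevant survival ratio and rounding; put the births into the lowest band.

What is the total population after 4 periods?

Call the groups 1 to 4, youngest first.
— Period 1 —
Births: 16300 × 0.199 = 3244 ; 24800 × 0.407 = 10094 — total 13338
Group 2: 19000 × 0.962 = 18278
Group 3: 16300 × 0.951 = 15501
Group 4: 24800 × 0.938 + 4800 × 0.311 = 23262 + 1493 = 24755
Population now: 0–19=13338, 20–39=18278, 40–59=15501, 60+=24755
— Period 2 —
Births: 18278 × 0.199 = 3637 ; 15501 × 0.407 = 6309 — total 9946
Group 2: 13338 × 0.962 = 12831
Group 3: 18278 × 0.951 = 17382
Group 4: 15501 × 0.938 + 24755 × 0.311 = 14540 + 7699 = 22239
Population now: 0–19=9946, 20–39=12831, 40–59=17382, 60+=22239
— Period 3 —
Births: 12831 × 0.199 = 2553 ; 17382 × 0.407 = 7074 — total 9627
Group 2: 9946 × 0.962 = 9568
Group 3: 12831 × 0.951 = 12202
Group 4: 17382 × 0.938 + 22239 × 0.311 = 16304 + 6916 = 23220
Population now: 0–19=9627, 20–39=9568, 40–59=12202, 60+=23220
— Period 4 —
Births: 9568 × 0.199 = 1904 ; 12202 × 0.407 = 4966 — total 6870
Group 2: 9627 × 0.962 = 9261
Group 3: 9568 × 0.951 = 9099
Group 4: 12202 × 0.938 + 23220 × 0.311 = 11445 + 7221 = 18666
Population now: 0–19=6870, 20–39=9261, 40–59=9099, 60+=18666
Total after period 4: 6870 + 9261 + 9099 + 18666 = 43896

43896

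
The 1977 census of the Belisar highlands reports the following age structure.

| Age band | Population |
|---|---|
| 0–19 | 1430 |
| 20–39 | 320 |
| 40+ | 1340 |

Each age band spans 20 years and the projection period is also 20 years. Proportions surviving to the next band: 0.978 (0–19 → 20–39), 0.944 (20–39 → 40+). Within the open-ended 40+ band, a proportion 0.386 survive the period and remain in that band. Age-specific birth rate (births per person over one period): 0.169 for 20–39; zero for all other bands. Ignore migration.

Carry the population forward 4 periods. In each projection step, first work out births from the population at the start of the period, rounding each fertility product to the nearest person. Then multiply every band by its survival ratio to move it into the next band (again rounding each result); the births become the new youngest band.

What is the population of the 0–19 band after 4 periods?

Call the bands 1 to 3, youngest first.
Period 1.
Births: 320 × 0.169 = 54
Band 2: 1430 × 0.978 = 1399
Band 3: 320 × 0.944 + 1340 × 0.386 = 302 + 517 = 819
→ [54, 1399, 819]
Period 2.
Births: 1399 × 0.169 = 236
Band 2: 54 × 0.978 = 53
Band 3: 1399 × 0.944 + 819 × 0.386 = 1321 + 316 = 1637
→ [236, 53, 1637]
Period 3.
Births: 53 × 0.169 = 9
Band 2: 236 × 0.978 = 231
Band 3: 53 × 0.944 + 1637 × 0.386 = 50 + 632 = 682
→ [9, 231, 682]
Period 4.
Births: 231 × 0.169 = 39
Band 2: 9 × 0.978 = 9
Band 3: 231 × 0.944 + 682 × 0.386 = 218 + 263 = 481
→ [39, 9, 481]

39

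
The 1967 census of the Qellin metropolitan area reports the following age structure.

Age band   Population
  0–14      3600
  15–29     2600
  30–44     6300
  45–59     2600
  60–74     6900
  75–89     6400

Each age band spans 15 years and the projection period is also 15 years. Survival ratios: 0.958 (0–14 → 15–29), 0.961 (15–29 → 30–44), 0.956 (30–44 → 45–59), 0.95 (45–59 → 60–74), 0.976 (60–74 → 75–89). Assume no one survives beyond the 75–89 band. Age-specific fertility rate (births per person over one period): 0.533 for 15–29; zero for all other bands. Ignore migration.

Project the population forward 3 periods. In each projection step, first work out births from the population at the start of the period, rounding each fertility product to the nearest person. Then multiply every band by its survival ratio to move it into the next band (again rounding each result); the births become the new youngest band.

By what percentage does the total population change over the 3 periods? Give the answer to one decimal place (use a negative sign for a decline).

-48.0

— Period 1 —
Births: 2600 × 0.533 = 1386
15–29: 3600 × 0.958 = 3449
30–44: 2600 × 0.961 = 2499
45–59: 6300 × 0.956 = 6023
60–74: 2600 × 0.95 = 2470
75–89: 6900 × 0.976 = 6734
Population now: 0–14=1386, 15–29=3449, 30–44=2499, 45–59=6023, 60–74=2470, 75–89=6734
— Period 2 —
Births: 3449 × 0.533 = 1838
15–29: 1386 × 0.958 = 1328
30–44: 3449 × 0.961 = 3314
45–59: 2499 × 0.956 = 2389
60–74: 6023 × 0.95 = 5722
75–89: 2470 × 0.976 = 2411
Population now: 0–14=1838, 15–29=1328, 30–44=3314, 45–59=2389, 60–74=5722, 75–89=2411
— Period 3 —
Births: 1328 × 0.533 = 708
15–29: 1838 × 0.958 = 1761
30–44: 1328 × 0.961 = 1276
45–59: 3314 × 0.956 = 3168
60–74: 2389 × 0.95 = 2270
75–89: 5722 × 0.976 = 5585
Population now: 0–14=708, 15–29=1761, 30–44=1276, 45–59=3168, 60–74=2270, 75–89=5585
Total: 28400 → 14768; change = -13632; percentage change = -48.0%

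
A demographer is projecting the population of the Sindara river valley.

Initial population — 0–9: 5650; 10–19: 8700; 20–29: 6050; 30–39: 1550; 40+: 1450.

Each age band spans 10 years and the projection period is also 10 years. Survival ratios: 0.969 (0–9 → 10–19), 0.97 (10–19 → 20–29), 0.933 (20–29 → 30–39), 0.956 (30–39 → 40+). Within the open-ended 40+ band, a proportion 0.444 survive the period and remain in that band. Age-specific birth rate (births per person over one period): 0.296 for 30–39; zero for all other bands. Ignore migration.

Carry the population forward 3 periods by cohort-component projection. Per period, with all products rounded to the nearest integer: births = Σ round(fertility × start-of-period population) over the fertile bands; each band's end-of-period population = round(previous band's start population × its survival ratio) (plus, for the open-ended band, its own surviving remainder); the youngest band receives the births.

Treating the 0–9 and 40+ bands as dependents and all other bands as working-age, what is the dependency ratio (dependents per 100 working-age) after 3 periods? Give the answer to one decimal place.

180.9

Call the bands 1 to 5, youngest first.
— Period 1 —
Births: 1550 × 0.296 = 459
Band 2: 5650 × 0.969 = 5475
Band 3: 8700 × 0.97 = 8439
Band 4: 6050 × 0.933 = 5645
Band 5: 1550 × 0.956 + 1450 × 0.444 = 1482 + 644 = 2126
End of period: [459, 5475, 8439, 5645, 2126]
— Period 2 —
Births: 5645 × 0.296 = 1671
Band 2: 459 × 0.969 = 445
Band 3: 5475 × 0.97 = 5311
Band 4: 8439 × 0.933 = 7874
Band 5: 5645 × 0.956 + 2126 × 0.444 = 5397 + 944 = 6341
End of period: [1671, 445, 5311, 7874, 6341]
— Period 3 —
Births: 7874 × 0.296 = 2331
Band 2: 1671 × 0.969 = 1619
Band 3: 445 × 0.97 = 432
Band 4: 5311 × 0.933 = 4955
Band 5: 7874 × 0.956 + 6341 × 0.444 = 7528 + 2815 = 10343
End of period: [2331, 1619, 432, 4955, 10343]
Dependents (band 0–9 + band 40+) = 2331 + 10343 = 12674; working-age = 7006; ratio = 12674/7006 × 100 = 180.9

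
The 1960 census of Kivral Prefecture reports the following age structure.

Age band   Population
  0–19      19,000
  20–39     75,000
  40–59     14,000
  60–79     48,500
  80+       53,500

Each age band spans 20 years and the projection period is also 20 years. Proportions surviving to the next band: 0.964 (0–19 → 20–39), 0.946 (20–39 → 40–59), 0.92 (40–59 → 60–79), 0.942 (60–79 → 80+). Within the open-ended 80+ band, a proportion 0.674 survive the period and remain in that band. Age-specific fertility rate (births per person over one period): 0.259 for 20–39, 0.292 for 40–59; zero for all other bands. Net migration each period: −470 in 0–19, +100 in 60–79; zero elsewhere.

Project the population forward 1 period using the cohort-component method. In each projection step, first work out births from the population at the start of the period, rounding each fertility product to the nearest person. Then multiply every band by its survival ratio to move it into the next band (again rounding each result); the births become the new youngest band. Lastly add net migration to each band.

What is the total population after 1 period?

207035

After projecting period 1:
Births: 75000 × 0.259 = 19425 ; 14000 × 0.292 = 4088 → 23513
20–39: 19000 × 0.964 = 18316
40–59: 75000 × 0.946 = 70950
60–79: 14000 × 0.92 = 12880
80+: 48500 × 0.942 + 53500 × 0.674 = 45687 + 36059 = 81746
Net migration: 0–19 − 470 → 23043; 60–79 + 100 → 12980
End of period: [23043, 18316, 70950, 12980, 81746]
Total after period 1: 23043 + 18316 + 70950 + 12980 + 81746 = 207035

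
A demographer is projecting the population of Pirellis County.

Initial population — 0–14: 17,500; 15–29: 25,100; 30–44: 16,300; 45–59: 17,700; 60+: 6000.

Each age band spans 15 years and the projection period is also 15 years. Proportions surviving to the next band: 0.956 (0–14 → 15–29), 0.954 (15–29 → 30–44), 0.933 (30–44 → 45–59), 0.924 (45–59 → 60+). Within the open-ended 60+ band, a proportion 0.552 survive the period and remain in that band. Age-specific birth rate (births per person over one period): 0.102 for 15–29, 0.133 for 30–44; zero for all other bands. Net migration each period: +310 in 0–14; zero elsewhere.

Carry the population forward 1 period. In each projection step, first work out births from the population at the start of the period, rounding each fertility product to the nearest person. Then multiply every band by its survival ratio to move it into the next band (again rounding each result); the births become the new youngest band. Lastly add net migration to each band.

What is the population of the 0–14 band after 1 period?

Numbering the bands 1..5 from youngest to oldest:
After projecting period 1:
Births: 25100 × 0.102 = 2560 ; 16300 × 0.133 = 2168 → total 4728
Band 2: 17500 × 0.956 = 16730
Band 3: 25100 × 0.954 = 23945
Band 4: 16300 × 0.933 = 15208
Band 5: 17700 × 0.924 + 6000 × 0.552 = 16355 + 3312 = 19667
Net migration: Band 1 + 310 → 5038
End of period: [5038, 16730, 23945, 15208, 19667]

5038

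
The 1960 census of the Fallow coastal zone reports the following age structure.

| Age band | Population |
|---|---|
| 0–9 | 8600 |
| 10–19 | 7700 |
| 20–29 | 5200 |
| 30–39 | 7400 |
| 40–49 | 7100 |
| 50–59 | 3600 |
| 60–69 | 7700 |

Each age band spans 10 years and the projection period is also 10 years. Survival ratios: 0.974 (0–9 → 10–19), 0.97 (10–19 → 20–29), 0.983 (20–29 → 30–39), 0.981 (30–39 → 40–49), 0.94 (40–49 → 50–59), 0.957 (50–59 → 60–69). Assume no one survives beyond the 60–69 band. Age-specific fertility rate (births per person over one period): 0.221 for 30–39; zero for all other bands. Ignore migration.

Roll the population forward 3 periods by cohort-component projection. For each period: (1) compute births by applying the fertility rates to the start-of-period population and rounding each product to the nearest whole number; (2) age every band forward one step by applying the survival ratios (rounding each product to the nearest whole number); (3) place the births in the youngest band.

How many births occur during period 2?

After projecting period 1:
Births: 7400 × 0.221 = 1635
10–19: 8600 × 0.974 = 8376
20–29: 7700 × 0.97 = 7469
30–39: 5200 × 0.983 = 5112
40–49: 7400 × 0.981 = 7259
50–59: 7100 × 0.94 = 6674
60–69: 3600 × 0.957 = 3445
→ [1635, 8376, 7469, 5112, 7259, 6674, 3445]
After projecting period 2:
Births: 5112 × 0.221 = 1130
10–19: 1635 × 0.974 = 1592
20–29: 8376 × 0.97 = 8125
30–39: 7469 × 0.983 = 7342
40–49: 5112 × 0.981 = 5015
50–59: 7259 × 0.94 = 6823
60–69: 6674 × 0.957 = 6387
→ [1130, 1592, 8125, 7342, 5015, 6823, 6387]

1130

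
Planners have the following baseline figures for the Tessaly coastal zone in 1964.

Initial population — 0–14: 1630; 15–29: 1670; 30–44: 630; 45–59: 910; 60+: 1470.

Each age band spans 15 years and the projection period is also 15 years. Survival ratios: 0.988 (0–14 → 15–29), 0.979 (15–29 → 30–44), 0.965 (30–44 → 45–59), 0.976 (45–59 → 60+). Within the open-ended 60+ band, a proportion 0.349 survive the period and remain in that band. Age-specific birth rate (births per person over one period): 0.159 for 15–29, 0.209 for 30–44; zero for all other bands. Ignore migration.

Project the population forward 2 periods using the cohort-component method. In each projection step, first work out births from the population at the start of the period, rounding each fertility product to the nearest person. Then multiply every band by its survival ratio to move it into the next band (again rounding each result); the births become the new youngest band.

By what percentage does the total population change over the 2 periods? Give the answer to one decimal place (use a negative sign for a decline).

-17.2

Call the bands 1 to 5, youngest first.
[period 1]
Births: 1670 * 0.159 = 266, 630 * 0.209 = 132 → 398
Band 2: 1630 * 0.988 = 1610
Band 3: 1670 * 0.979 = 1635
Band 4: 630 * 0.965 = 608
Band 5: 910 * 0.976 + 1470 * 0.349 = 888 + 513 = 1401
→ [398, 1610, 1635, 608, 1401]
[period 2]
Births: 1610 * 0.159 = 256, 1635 * 0.209 = 342 → 598
Band 2: 398 * 0.988 = 393
Band 3: 1610 * 0.979 = 1576
Band 4: 1635 * 0.965 = 1578
Band 5: 608 * 0.976 + 1401 * 0.349 = 593 + 489 = 1082
→ [598, 393, 1576, 1578, 1082]
Total: 6310 → 5227; change = -1083; percentage change = -17.2%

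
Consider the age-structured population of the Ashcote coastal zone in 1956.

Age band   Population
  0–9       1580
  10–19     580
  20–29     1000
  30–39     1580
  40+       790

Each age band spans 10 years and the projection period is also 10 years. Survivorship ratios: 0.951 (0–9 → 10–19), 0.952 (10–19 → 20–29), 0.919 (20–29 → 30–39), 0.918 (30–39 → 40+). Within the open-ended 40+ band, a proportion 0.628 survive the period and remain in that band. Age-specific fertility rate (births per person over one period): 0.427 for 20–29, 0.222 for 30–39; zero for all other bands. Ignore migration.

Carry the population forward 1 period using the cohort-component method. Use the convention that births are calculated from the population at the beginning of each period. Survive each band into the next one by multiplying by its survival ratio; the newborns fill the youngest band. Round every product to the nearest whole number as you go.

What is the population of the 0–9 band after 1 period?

778

Period 1:
Births: 1000 × 0.427 = 427  |  1580 × 0.222 = 351 → 778
10–19: 1580 × 0.951 = 1503
20–29: 580 × 0.952 = 552
30–39: 1000 × 0.919 = 919
40+: 1580 × 0.918 + 790 × 0.628 = 1450 + 496 = 1946
End of period: [778, 1503, 552, 919, 1946]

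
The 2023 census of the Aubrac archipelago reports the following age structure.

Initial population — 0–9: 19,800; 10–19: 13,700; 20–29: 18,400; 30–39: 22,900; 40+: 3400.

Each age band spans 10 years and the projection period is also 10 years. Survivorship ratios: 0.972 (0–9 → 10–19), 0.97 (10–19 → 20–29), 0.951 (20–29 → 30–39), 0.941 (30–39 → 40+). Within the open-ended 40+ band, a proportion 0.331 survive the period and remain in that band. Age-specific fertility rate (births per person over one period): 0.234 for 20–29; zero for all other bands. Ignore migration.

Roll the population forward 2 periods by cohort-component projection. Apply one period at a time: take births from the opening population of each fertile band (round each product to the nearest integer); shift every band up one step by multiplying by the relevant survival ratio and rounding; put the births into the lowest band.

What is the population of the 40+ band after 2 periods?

(Groups numbered youngest = 1 to oldest = 5.)
[period 1]
Births: 18400 × 0.234 = 4306
Group 2: 19800 × 0.972 = 19246
Group 3: 13700 × 0.97 = 13289
Group 4: 18400 × 0.951 = 17498
Group 5: 22900 × 0.941 + 3400 × 0.331 = 21549 + 1125 = 22674
Population now: 0–9=4306, 10–19=19246, 20–29=13289, 30–39=17498, 40+=22674
[period 2]
Births: 13289 × 0.234 = 3110
Group 2: 4306 × 0.972 = 4185
Group 3: 19246 × 0.97 = 18669
Group 4: 13289 × 0.951 = 12638
Group 5: 17498 × 0.941 + 22674 × 0.331 = 16466 + 7505 = 23971
Population now: 0–9=3110, 10–19=4185, 20–29=18669, 30–39=12638, 40+=23971

23971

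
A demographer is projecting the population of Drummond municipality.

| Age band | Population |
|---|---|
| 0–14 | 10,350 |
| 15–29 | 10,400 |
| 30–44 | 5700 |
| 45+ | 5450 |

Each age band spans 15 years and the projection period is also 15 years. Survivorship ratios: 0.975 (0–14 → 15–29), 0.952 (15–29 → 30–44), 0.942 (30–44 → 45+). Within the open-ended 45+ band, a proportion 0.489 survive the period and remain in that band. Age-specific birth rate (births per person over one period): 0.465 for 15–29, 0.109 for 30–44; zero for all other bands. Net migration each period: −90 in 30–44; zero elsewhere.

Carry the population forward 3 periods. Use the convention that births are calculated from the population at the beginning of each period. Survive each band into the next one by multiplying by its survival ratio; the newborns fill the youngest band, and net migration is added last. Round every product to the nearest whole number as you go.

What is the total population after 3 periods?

29510

After projecting period 1:
Births: 10400 × 0.465 = 4836  |  5700 × 0.109 = 621 → total 5457
15–29: 10350 × 0.975 = 10091
30–44: 10400 × 0.952 = 9901
45+: 5700 × 0.942 + 5450 × 0.489 = 5369 + 2665 = 8034
Net migration: 30–44 − 90 → 9811
→ [5457, 10091, 9811, 8034]
After projecting period 2:
Births: 10091 × 0.465 = 4692  |  9811 × 0.109 = 1069 → total 5761
15–29: 5457 × 0.975 = 5321
30–44: 10091 × 0.952 = 9607
45+: 9811 × 0.942 + 8034 × 0.489 = 9242 + 3929 = 13171
Net migration: 30–44 − 90 → 9517
→ [5761, 5321, 9517, 13171]
After projecting period 3:
Births: 5321 × 0.465 = 2474  |  9517 × 0.109 = 1037 → total 3511
15–29: 5761 × 0.975 = 5617
30–44: 5321 × 0.952 = 5066
45+: 9517 × 0.942 + 13171 × 0.489 = 8965 + 6441 = 15406
Net migration: 30–44 − 90 → 4976
→ [3511, 5617, 4976, 15406]
Total after period 3: 3511 + 5617 + 4976 + 15406 = 29510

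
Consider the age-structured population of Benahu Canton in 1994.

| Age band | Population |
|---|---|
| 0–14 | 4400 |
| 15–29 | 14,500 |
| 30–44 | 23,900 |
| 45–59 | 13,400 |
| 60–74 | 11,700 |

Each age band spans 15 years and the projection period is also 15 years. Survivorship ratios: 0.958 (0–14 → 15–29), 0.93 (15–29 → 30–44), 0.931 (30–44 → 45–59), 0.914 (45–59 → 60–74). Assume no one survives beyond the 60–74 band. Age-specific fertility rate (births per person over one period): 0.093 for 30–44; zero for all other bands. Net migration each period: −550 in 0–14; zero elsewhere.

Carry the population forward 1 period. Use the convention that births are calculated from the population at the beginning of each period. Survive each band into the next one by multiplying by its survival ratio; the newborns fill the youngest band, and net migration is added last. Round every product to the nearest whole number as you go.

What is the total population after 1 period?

53872

Period 1:
Births: 23900 × 0.093 = 2223
15–29: 4400 × 0.958 = 4215
30–44: 14500 × 0.93 = 13485
45–59: 23900 × 0.931 = 22251
60–74: 13400 × 0.914 = 12248
Net migration: 0–14 − 550 → 1673
End of period: [1673, 4215, 13485, 22251, 12248]
Total after period 1: 1673 + 4215 + 13485 + 22251 + 12248 = 53872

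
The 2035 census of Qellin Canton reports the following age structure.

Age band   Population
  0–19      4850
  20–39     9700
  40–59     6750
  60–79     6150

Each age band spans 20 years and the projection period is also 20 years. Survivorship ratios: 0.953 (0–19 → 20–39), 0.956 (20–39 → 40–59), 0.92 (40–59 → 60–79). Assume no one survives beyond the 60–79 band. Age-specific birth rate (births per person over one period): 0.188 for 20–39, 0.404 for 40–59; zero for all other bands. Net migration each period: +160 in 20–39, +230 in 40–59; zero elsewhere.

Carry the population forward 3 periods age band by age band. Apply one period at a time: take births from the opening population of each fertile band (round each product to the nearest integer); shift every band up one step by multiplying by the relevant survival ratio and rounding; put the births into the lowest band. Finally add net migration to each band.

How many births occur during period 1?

(Groups numbered youngest = 1 to oldest = 4.)
After projecting period 1:
Births: 9700 × 0.188 = 1824  |  6750 × 0.404 = 2727 → total 4551
Group 2: 4850 × 0.953 = 4622
Group 3: 9700 × 0.956 = 9273
Group 4: 6750 × 0.92 = 6210
Net migration: Group 2 + 160 → 4782; Group 3 + 230 → 9503
Giving 4551 / 4782 / 9503 / 6210.

4551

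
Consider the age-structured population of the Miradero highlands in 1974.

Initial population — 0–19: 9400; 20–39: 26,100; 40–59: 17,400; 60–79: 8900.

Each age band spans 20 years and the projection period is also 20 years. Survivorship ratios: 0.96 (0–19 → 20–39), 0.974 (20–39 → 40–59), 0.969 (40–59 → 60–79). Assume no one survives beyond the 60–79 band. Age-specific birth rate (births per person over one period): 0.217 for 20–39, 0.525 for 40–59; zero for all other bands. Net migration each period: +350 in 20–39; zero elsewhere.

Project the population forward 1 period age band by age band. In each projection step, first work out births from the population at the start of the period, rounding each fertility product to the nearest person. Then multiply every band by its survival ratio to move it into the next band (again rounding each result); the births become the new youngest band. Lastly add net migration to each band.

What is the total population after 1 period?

66455

[period 1]
Births: 26100 × 0.217 = 5664  |  17400 × 0.525 = 9135 ⇒ total 14799
20–39: 9400 × 0.96 = 9024
40–59: 26100 × 0.974 = 25421
60–79: 17400 × 0.969 = 16861
Net migration: 20–39 + 350 → 9374
→ [14799, 9374, 25421, 16861]
Total after period 1: 14799 + 9374 + 25421 + 16861 = 66455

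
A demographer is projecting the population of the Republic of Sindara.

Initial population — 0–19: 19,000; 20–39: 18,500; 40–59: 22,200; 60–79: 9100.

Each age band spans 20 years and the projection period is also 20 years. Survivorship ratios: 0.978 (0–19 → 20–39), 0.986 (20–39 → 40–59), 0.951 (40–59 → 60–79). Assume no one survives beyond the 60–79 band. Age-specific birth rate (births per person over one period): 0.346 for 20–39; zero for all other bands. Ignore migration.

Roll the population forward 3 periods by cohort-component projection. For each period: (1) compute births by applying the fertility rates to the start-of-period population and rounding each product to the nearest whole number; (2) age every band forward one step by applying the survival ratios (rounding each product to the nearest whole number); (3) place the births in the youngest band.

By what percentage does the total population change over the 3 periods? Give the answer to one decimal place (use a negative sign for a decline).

— Period 1 —
Births: 18500 * 0.346 = 6401
20–39: 19000 * 0.978 = 18582
40–59: 18500 * 0.986 = 18241
60–79: 22200 * 0.951 = 21112
End of period: [6401, 18582, 18241, 21112]
— Period 2 —
Births: 18582 * 0.346 = 6429
20–39: 6401 * 0.978 = 6260
40–59: 18582 * 0.986 = 18322
60–79: 18241 * 0.951 = 17347
End of period: [6429, 6260, 18322, 17347]
— Period 3 —
Births: 6260 * 0.346 = 2166
20–39: 6429 * 0.978 = 6288
40–59: 6260 * 0.986 = 6172
60–79: 18322 * 0.951 = 17424
End of period: [2166, 6288, 6172, 17424]
Total: 68800 → 32050; change = -36750; percentage change = -53.4%

-53.4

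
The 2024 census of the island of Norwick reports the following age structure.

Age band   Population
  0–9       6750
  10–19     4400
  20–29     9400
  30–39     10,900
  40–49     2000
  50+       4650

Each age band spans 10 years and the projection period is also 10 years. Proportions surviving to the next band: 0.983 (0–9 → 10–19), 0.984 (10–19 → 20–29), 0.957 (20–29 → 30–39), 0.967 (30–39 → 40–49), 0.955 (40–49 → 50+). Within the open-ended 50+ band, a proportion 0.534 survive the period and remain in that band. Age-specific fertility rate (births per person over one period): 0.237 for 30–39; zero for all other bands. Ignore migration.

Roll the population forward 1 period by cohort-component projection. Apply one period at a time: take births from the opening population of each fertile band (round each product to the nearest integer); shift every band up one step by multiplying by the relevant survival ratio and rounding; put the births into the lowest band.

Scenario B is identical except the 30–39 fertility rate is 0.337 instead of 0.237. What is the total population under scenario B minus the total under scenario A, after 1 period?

1090

After projecting period 1:
Births: 10900 × 0.237 = 2583
10–19: 6750 × 0.983 = 6635
20–29: 4400 × 0.984 = 4330
30–39: 9400 × 0.957 = 8996
40–49: 10900 × 0.967 = 10540
50+: 2000 × 0.955 + 4650 × 0.534 = 1910 + 2483 = 4393
→ [2583, 6635, 4330, 8996, 10540, 4393]
Scenario A total after 1 period: 37477
Scenario B projection —
After projecting period 1:
Births: 10900 × 0.337 = 3673
10–19: 6750 × 0.983 = 6635
20–29: 4400 × 0.984 = 4330
30–39: 9400 × 0.957 = 8996
40–49: 10900 × 0.967 = 10540
50+: 2000 × 0.955 + 4650 × 0.534 = 1910 + 2483 = 4393
→ [3673, 6635, 4330, 8996, 10540, 4393]
Scenario B total after 1 period: 38567
Difference B − A = 38567 − 37477 = 1090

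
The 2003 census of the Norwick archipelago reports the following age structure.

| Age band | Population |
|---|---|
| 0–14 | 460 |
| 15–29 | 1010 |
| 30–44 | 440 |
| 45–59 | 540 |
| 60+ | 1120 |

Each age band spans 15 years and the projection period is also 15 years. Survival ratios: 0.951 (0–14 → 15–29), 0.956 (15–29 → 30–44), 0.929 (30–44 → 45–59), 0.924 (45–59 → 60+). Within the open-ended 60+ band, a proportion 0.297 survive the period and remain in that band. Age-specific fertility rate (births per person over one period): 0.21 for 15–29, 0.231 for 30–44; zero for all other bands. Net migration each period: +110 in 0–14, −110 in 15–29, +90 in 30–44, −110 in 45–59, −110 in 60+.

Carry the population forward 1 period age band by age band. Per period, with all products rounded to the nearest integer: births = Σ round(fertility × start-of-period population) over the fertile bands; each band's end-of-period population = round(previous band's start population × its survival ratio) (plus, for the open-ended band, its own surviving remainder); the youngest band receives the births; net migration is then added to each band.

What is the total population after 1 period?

2828

Numbering the groups 1..5 from youngest to oldest:
— Period 1 —
Births: 1010 × 0.21 = 212 ; 440 × 0.231 = 102 → 314
Group 2: 460 × 0.951 = 437
Group 3: 1010 × 0.956 = 966
Group 4: 440 × 0.929 = 409
Group 5: 540 × 0.924 + 1120 × 0.297 = 499 + 333 = 832
Net migration: Group 1 + 110 → 424; Group 2 − 110 → 327; Group 3 + 90 → 1056; Group 4 − 110 → 299; Group 5 − 110 → 722
Population now: 0–14=424, 15–29=327, 30–44=1056, 45–59=299, 60+=722
Total after period 1: 424 + 327 + 1056 + 299 + 722 = 2828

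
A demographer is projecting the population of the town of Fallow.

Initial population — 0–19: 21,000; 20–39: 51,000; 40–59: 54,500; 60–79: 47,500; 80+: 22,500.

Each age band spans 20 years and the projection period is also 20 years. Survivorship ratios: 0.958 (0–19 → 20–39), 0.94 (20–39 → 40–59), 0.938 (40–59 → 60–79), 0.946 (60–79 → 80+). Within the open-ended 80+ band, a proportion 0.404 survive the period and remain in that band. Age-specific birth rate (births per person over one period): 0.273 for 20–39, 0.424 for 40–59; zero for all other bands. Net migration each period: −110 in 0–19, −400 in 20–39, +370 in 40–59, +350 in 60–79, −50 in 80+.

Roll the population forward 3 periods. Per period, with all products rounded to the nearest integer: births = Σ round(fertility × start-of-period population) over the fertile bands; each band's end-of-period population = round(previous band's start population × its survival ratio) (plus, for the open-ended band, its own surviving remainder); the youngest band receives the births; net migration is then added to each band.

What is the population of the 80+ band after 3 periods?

[period 1]
Births: 51000 × 0.273 = 13923 ; 54500 × 0.424 = 23108 — total 37031
20–39: 21000 × 0.958 = 20118
40–59: 51000 × 0.94 = 47940
60–79: 54500 × 0.938 = 51121
80+: 47500 × 0.946 + 22500 × 0.404 = 44935 + 9090 = 54025
Net migration: 0–19 − 110 → 36921; 20–39 − 400 → 19718; 40–59 + 370 → 48310; 60–79 + 350 → 51471; 80+ − 50 → 53975
Population now: 0–19=36921, 20–39=19718, 40–59=48310, 60–79=51471, 80+=53975
[period 2]
Births: 19718 × 0.273 = 5383 ; 48310 × 0.424 = 20483 — total 25866
20–39: 36921 × 0.958 = 35370
40–59: 19718 × 0.94 = 18535
60–79: 48310 × 0.938 = 45315
80+: 51471 × 0.946 + 53975 × 0.404 = 48692 + 21806 = 70498
Net migration: 0–19 − 110 → 25756; 20–39 − 400 → 34970; 40–59 + 370 → 18905; 60–79 + 350 → 45665; 80+ − 50 → 70448
Population now: 0–19=25756, 20–39=34970, 40–59=18905, 60–79=45665, 80+=70448
[period 3]
Births: 34970 × 0.273 = 9547 ; 18905 × 0.424 = 8016 — total 17563
20–39: 25756 × 0.958 = 24674
40–59: 34970 × 0.94 = 32872
60–79: 18905 × 0.938 = 17733
80+: 45665 × 0.946 + 70448 × 0.404 = 43199 + 28461 = 71660
Net migration: 0–19 − 110 → 17453; 20–39 − 400 → 24274; 40–59 + 370 → 33242; 60–79 + 350 → 18083; 80+ − 50 → 71610
Population now: 0–19=17453, 20–39=24274, 40–59=33242, 60–79=18083, 80+=71610

71610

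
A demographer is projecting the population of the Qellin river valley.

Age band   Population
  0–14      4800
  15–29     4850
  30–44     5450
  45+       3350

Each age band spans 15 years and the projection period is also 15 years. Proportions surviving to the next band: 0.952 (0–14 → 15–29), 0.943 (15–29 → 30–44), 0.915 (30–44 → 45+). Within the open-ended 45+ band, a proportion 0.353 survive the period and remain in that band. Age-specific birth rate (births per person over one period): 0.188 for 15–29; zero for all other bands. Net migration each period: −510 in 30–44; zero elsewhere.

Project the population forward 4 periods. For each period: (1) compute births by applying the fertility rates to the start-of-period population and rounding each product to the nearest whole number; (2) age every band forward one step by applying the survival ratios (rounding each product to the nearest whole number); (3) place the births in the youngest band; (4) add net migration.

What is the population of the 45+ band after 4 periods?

2245

Period 1:
Births: 4850 × 0.188 = 912
15–29: 4800 × 0.952 = 4570
30–44: 4850 × 0.943 = 4574
45+: 5450 × 0.915 + 3350 × 0.353 = 4987 + 1183 = 6170
Net migration: 30–44 − 510 → 4064
End of period: [912, 4570, 4064, 6170]
Period 2:
Births: 4570 × 0.188 = 859
15–29: 912 × 0.952 = 868
30–44: 4570 × 0.943 = 4310
45+: 4064 × 0.915 + 6170 × 0.353 = 3719 + 2178 = 5897
Net migration: 30–44 − 510 → 3800
End of period: [859, 868, 3800, 5897]
Period 3:
Births: 868 × 0.188 = 163
15–29: 859 × 0.952 = 818
30–44: 868 × 0.943 = 819
45+: 3800 × 0.915 + 5897 × 0.353 = 3477 + 2082 = 5559
Net migration: 30–44 − 510 → 309
End of period: [163, 818, 309, 5559]
Period 4:
Births: 818 × 0.188 = 154
15–29: 163 × 0.952 = 155
30–44: 818 × 0.943 = 771
45+: 309 × 0.915 + 5559 × 0.353 = 283 + 1962 = 2245
Net migration: 30–44 − 510 → 261
End of period: [154, 155, 261, 2245]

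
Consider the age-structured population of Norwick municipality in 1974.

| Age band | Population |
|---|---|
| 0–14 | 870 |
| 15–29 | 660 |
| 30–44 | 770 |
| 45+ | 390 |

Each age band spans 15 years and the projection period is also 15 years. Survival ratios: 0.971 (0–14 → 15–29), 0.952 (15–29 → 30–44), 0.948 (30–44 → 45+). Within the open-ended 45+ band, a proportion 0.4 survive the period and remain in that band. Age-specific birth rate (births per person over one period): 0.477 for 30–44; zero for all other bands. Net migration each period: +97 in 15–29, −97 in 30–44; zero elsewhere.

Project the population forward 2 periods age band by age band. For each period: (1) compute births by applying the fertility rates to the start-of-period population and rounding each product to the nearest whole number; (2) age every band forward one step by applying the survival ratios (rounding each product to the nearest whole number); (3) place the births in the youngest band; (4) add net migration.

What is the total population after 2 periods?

Period 1.
Births: 770 × 0.477 = 367
15–29: 870 × 0.971 = 845
30–44: 660 × 0.952 = 628
45+: 770 × 0.948 + 390 × 0.4 = 730 + 156 = 886
Net migration: 15–29 + 97 → 942; 30–44 − 97 → 531
Giving 367 / 942 / 531 / 886.
Period 2.
Births: 531 × 0.477 = 253
15–29: 367 × 0.971 = 356
30–44: 942 × 0.952 = 897
45+: 531 × 0.948 + 886 × 0.4 = 503 + 354 = 857
Net migration: 15–29 + 97 → 453; 30–44 − 97 → 800
Giving 253 / 453 / 800 / 857.
Total after period 2: 253 + 453 + 800 + 857 = 2363

2363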